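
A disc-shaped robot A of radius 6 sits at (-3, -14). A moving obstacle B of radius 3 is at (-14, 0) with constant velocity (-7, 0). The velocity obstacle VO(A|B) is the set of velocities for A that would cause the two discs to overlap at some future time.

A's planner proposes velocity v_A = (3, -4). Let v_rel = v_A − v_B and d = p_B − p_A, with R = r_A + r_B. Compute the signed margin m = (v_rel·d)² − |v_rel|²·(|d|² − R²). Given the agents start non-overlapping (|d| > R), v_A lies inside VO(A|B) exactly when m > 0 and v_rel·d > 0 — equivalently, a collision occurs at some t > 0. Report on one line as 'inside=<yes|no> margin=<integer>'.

d = (-11, 14),  |d|² = 317;  R = 6+3 = 9,  c = 317−9² = 236
v_rel = (10, -4),  |v_rel|² = 116;  v_rel·d = (10)·(-11) + (-4)·(14) = -166
116·t² + 332·t + 236 = 0  ⇒  m = (-166)² − 116·236 = 180
m = 180 > 0,  v_rel·d = -166 < 0  ⇒  outside

inside=no margin=180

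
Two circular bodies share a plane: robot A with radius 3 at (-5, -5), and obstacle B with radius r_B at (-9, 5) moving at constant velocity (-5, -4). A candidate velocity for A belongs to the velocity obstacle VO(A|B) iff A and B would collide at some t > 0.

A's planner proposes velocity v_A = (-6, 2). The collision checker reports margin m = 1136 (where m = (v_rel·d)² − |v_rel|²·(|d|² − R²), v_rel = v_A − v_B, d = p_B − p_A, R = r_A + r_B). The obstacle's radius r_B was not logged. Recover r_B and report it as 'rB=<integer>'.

m = 1136
d = (-4, 10);  v_rel = (-1, 6),  |v_rel|² = 37
v_rel×d = (-1)·(10) − (6)·(-4) = 14
since m = R²·37 − 14²:  R² = (196 + 1136) / 37 = 36
R = √36 = 6  ⇒  r_B = 6 − 3 = 3

rB=3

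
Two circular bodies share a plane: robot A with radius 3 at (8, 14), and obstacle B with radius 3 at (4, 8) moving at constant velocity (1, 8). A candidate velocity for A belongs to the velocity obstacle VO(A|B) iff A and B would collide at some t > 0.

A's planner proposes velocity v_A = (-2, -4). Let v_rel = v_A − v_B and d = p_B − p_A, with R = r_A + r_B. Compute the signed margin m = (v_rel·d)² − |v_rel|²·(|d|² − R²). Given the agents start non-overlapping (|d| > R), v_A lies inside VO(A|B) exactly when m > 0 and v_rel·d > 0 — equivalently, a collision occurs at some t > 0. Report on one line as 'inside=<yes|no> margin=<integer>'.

d = (-4, -6),  |d|² = 52;  R = 3+3 = 6,  c = 52−6² = 16
v_rel = (-3, -12),  |v_rel|² = 153;  v_rel·d = (-3)·(-4) + (-12)·(-6) = 84
153·t² − 168·t + 16 = 0  ⇒  m = 84² − 153·16 = 4608
m = 4608 > 0,  v_rel·d = 84 > 0  ⇒  inside

inside=yes margin=4608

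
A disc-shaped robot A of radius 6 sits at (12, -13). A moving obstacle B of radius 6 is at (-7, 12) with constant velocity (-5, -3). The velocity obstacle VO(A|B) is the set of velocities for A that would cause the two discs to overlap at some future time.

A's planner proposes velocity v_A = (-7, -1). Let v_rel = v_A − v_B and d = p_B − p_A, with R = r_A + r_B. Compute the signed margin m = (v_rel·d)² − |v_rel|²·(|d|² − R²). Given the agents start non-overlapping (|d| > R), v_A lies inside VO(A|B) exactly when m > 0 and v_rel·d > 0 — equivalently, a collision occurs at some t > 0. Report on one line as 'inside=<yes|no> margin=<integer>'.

d = (-19, 25),  |d|² = 986;  R = 6+6 = 12,  c = 986−12² = 842
v_rel = (-2, 2),  |v_rel|² = 8;  v_rel·d = (-2)·(-19) + (2)·(25) = 88
8·t² − 176·t + 842 = 0  ⇒  m = 88² − 8·842 = 1008
m = 1008 > 0,  v_rel·d = 88 > 0  ⇒  inside

inside=yes margin=1008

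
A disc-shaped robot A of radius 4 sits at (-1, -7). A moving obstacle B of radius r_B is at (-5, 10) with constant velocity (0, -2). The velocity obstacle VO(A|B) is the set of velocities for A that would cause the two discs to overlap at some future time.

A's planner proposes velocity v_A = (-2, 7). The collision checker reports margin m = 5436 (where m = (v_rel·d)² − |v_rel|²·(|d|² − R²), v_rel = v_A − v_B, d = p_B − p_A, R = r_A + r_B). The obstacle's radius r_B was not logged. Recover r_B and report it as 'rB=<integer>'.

m = 5436
d = (-4, 17);  v_rel = (-2, 9),  |v_rel|² = 85
v_rel×d = (-2)·(17) − (9)·(-4) = 2
since m = R²·85 − 2²:  R² = (4 + 5436) / 85 = 64
R = √64 = 8  ⇒  r_B = 8 − 4 = 4

rB=4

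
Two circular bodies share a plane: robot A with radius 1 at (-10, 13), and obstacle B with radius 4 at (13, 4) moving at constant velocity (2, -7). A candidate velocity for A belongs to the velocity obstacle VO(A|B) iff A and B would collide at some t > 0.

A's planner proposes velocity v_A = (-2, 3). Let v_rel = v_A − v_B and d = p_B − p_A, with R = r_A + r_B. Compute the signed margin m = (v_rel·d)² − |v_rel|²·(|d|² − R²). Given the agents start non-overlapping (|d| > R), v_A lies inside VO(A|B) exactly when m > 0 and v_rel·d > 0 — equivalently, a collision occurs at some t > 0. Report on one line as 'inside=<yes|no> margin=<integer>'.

d = (23, -9),  |d|² = 610;  R = 1+4 = 5,  c = 610−5² = 585
v_rel = (-4, 10),  |v_rel|² = 116;  v_rel·d = (-4)·(23) + (10)·(-9) = -182
116·t² + 364·t + 585 = 0  ⇒  m = (-182)² − 116·585 = -34736
m = -34736 < 0,  v_rel·d = -182 < 0  ⇒  outside

inside=no margin=-34736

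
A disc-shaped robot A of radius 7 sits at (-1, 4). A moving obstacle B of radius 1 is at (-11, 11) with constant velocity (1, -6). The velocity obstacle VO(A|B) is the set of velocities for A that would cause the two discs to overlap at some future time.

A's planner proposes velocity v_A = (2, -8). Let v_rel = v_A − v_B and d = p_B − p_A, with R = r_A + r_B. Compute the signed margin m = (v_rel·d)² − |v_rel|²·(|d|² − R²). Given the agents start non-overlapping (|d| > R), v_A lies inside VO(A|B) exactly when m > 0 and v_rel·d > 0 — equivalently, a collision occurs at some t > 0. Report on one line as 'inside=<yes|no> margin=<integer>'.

d = (-10, 7),  |d|² = 149;  R = 7+1 = 8,  c = 149−8² = 85
v_rel = (1, -2),  |v_rel|² = 5;  v_rel·d = (1)·(-10) + (-2)·(7) = -24
5·t² + 48·t + 85 = 0  ⇒  m = (-24)² − 5·85 = 151
m = 151 > 0,  v_rel·d = -24 < 0  ⇒  outside

inside=no margin=151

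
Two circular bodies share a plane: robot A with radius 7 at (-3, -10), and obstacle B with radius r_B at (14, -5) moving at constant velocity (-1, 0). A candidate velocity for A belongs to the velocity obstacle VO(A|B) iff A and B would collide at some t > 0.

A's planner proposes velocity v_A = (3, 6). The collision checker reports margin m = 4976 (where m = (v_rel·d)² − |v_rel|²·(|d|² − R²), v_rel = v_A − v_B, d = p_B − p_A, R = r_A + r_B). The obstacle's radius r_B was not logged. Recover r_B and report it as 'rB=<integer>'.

m = 4976
d = (17, 5);  v_rel = (4, 6),  |v_rel|² = 52
v_rel×d = (4)·(5) − (6)·(17) = -82
since m = R²·52 − (-82)²:  R² = (6724 + 4976) / 52 = 225
R = √225 = 15  ⇒  r_B = 15 − 7 = 8

rB=8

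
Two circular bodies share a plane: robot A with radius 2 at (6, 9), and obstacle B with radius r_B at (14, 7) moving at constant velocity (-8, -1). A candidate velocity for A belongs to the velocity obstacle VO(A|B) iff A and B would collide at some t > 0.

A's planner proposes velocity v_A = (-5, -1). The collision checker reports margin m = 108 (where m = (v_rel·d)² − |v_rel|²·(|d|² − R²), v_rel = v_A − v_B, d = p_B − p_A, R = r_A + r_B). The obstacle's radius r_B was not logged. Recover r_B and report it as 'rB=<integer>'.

m = 108
d = (8, -2);  v_rel = (3, 0),  |v_rel|² = 9
v_rel×d = (3)·(-2) − (0)·(8) = -6
since m = R²·9 − (-6)²:  R² = (36 + 108) / 9 = 16
R = √16 = 4  ⇒  r_B = 4 − 2 = 2

rB=2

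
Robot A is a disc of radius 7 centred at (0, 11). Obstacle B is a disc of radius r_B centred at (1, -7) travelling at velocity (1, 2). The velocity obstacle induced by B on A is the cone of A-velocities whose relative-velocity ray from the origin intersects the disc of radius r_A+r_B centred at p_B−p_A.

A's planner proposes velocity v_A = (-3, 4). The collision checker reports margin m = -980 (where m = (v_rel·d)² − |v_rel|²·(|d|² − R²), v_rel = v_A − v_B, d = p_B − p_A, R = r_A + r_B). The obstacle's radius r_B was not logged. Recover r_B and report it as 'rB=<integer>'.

m = -980
d = (1, -18);  v_rel = (-4, 2),  |v_rel|² = 20
v_rel×d = (-4)·(-18) − (2)·(1) = 70
since m = R²·20 − 70²:  R² = (4900 + -980) / 20 = 196
R = √196 = 14  ⇒  r_B = 14 − 7 = 7

rB=7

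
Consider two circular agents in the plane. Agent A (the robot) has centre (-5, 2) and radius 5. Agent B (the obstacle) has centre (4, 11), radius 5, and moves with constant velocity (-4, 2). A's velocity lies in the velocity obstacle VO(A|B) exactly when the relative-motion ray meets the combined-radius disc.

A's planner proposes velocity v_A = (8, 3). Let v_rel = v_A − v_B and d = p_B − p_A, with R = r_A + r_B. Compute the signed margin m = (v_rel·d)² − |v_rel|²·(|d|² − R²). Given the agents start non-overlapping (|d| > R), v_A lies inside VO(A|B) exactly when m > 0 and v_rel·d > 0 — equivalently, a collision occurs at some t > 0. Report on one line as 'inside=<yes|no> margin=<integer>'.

d = (9, 9),  |d|² = 162;  R = 5+5 = 10,  c = 162−10² = 62
v_rel = (12, 1),  |v_rel|² = 145;  v_rel·d = (12)·(9) + (1)·(9) = 117
145·t² − 234·t + 62 = 0  ⇒  m = 117² − 145·62 = 4699
m = 4699 > 0,  v_rel·d = 117 > 0  ⇒  inside

inside=yes margin=4699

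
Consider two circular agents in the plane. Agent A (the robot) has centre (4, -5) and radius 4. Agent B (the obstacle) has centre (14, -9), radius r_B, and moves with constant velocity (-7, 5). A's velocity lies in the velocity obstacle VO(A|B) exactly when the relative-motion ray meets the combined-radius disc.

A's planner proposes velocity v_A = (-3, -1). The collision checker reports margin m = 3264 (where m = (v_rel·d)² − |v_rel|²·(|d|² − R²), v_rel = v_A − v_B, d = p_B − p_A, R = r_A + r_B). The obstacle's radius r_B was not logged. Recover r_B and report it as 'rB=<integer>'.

m = 3264
d = (10, -4);  v_rel = (4, -6),  |v_rel|² = 52
v_rel×d = (4)·(-4) − (-6)·(10) = 44
since m = R²·52 − 44²:  R² = (1936 + 3264) / 52 = 100
R = √100 = 10  ⇒  r_B = 10 − 4 = 6

rB=6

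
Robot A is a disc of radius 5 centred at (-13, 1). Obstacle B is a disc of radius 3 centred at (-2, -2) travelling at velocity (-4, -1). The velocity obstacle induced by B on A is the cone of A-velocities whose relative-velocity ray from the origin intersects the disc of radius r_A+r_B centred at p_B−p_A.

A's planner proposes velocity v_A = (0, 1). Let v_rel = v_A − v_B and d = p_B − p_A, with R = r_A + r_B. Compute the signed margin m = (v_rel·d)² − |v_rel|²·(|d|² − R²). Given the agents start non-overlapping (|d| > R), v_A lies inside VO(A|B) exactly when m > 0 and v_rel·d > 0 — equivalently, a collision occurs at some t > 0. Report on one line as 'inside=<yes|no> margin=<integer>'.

d = (11, -3),  |d|² = 130;  R = 5+3 = 8,  c = 130−8² = 66
v_rel = (4, 2),  |v_rel|² = 20;  v_rel·d = (4)·(11) + (2)·(-3) = 38
20·t² − 76·t + 66 = 0  ⇒  m = 38² − 20·66 = 124
m = 124 > 0,  v_rel·d = 38 > 0  ⇒  inside

inside=yes margin=124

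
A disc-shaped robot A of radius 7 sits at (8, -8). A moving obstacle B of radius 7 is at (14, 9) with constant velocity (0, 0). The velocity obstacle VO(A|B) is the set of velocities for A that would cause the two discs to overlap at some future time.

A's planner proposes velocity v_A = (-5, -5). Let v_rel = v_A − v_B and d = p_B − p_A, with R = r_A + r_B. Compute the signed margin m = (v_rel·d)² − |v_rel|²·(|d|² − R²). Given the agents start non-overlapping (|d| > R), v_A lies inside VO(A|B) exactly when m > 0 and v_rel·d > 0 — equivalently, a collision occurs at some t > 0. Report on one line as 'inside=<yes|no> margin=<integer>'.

d = (6, 17),  |d|² = 325;  R = 7+7 = 14,  c = 325−14² = 129
v_rel = (-5, -5),  |v_rel|² = 50;  v_rel·d = (-5)·(6) + (-5)·(17) = -115
50·t² + 230·t + 129 = 0  ⇒  m = (-115)² − 50·129 = 6775
m = 6775 > 0,  v_rel·d = -115 < 0  ⇒  outside

inside=no margin=6775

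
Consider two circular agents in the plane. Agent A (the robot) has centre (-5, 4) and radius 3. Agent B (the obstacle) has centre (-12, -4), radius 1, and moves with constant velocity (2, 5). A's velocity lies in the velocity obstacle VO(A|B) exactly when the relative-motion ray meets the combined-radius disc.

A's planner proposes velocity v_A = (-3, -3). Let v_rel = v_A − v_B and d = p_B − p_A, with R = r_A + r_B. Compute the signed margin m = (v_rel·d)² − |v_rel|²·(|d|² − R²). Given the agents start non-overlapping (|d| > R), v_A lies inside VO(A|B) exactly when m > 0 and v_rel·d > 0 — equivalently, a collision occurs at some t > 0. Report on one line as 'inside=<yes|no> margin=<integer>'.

d = (-7, -8),  |d|² = 113;  R = 3+1 = 4,  c = 113−4² = 97
v_rel = (-5, -8),  |v_rel|² = 89;  v_rel·d = (-5)·(-7) + (-8)·(-8) = 99
89·t² − 198·t + 97 = 0  ⇒  m = 99² − 89·97 = 1168
m = 1168 > 0,  v_rel·d = 99 > 0  ⇒  inside

inside=yes margin=1168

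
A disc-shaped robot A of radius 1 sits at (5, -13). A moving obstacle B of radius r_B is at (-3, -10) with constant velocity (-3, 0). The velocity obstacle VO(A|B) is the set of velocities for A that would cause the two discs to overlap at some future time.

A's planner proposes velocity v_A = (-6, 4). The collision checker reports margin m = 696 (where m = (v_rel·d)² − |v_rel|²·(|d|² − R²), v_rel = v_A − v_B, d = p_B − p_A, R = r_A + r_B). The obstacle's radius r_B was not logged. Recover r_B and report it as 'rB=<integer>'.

m = 696
d = (-8, 3);  v_rel = (-3, 4),  |v_rel|² = 25
v_rel×d = (-3)·(3) − (4)·(-8) = 23
since m = R²·25 − 23²:  R² = (529 + 696) / 25 = 49
R = √49 = 7  ⇒  r_B = 7 − 1 = 6

rB=6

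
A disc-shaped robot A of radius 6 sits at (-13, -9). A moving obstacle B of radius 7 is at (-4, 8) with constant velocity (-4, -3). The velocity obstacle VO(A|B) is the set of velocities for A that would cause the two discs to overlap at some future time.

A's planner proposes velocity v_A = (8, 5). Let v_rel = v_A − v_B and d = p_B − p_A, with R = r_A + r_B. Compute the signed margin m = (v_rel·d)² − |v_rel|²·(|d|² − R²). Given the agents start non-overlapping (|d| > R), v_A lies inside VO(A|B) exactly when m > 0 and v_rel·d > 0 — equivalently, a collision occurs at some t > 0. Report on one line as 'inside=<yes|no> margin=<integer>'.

d = (9, 17),  |d|² = 370;  R = 6+7 = 13,  c = 370−13² = 201
v_rel = (12, 8),  |v_rel|² = 208;  v_rel·d = (12)·(9) + (8)·(17) = 244
208·t² − 488·t + 201 = 0  ⇒  m = 244² − 208·201 = 17728
m = 17728 > 0,  v_rel·d = 244 > 0  ⇒  inside

inside=yes margin=17728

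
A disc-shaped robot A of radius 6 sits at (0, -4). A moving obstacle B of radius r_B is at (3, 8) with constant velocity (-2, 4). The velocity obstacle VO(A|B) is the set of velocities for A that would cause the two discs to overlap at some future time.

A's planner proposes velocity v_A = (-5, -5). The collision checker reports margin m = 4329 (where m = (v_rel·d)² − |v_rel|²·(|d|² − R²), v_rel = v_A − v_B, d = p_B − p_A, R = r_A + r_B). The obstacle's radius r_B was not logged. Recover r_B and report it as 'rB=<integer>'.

m = 4329
d = (3, 12);  v_rel = (-3, -9),  |v_rel|² = 90
v_rel×d = (-3)·(12) − (-9)·(3) = -9
since m = R²·90 − (-9)²:  R² = (81 + 4329) / 90 = 49
R = √49 = 7  ⇒  r_B = 7 − 6 = 1

rB=1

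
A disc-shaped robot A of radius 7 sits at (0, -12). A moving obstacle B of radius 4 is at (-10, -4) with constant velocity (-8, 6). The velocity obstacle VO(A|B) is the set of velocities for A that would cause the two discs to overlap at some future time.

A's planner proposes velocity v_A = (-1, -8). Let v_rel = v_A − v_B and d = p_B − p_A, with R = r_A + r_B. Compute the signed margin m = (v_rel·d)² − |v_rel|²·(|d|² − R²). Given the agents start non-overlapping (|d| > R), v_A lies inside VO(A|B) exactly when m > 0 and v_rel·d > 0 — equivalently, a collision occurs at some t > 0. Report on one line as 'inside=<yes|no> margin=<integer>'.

d = (-10, 8),  |d|² = 164;  R = 7+4 = 11,  c = 164−11² = 43
v_rel = (7, -14),  |v_rel|² = 245;  v_rel·d = (7)·(-10) + (-14)·(8) = -182
245·t² + 364·t + 43 = 0  ⇒  m = (-182)² − 245·43 = 22589
m = 22589 > 0,  v_rel·d = -182 < 0  ⇒  outside

inside=no margin=22589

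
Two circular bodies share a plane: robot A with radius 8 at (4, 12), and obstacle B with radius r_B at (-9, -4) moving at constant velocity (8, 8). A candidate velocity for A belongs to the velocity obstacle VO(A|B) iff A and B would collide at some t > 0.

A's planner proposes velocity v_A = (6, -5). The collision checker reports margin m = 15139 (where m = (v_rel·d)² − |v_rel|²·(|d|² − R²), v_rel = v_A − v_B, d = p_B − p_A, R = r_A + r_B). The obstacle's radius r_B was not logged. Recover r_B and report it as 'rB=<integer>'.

m = 15139
d = (-13, -16);  v_rel = (-2, -13),  |v_rel|² = 173
v_rel×d = (-2)·(-16) − (-13)·(-13) = -137
since m = R²·173 − (-137)²:  R² = (18769 + 15139) / 173 = 196
R = √196 = 14  ⇒  r_B = 14 − 8 = 6

rB=6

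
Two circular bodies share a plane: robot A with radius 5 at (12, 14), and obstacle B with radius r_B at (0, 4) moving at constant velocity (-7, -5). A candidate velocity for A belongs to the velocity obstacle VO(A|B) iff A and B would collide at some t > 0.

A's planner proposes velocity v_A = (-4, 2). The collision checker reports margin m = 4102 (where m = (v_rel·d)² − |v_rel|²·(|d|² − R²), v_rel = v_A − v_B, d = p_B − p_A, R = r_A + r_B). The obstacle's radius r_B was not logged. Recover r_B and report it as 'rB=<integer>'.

m = 4102
d = (-12, -10);  v_rel = (3, 7),  |v_rel|² = 58
v_rel×d = (3)·(-10) − (7)·(-12) = 54
since m = R²·58 − 54²:  R² = (2916 + 4102) / 58 = 121
R = √121 = 11  ⇒  r_B = 11 − 5 = 6

rB=6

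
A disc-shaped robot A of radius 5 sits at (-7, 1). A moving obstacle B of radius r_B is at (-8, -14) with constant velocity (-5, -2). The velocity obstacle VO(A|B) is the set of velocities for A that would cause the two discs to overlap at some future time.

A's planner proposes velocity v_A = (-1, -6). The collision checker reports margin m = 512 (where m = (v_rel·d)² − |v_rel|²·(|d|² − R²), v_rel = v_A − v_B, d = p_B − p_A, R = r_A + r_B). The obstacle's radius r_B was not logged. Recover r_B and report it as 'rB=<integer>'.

m = 512
d = (-1, -15);  v_rel = (4, -4),  |v_rel|² = 32
v_rel×d = (4)·(-15) − (-4)·(-1) = -64
since m = R²·32 − (-64)²:  R² = (4096 + 512) / 32 = 144
R = √144 = 12  ⇒  r_B = 12 − 5 = 7

rB=7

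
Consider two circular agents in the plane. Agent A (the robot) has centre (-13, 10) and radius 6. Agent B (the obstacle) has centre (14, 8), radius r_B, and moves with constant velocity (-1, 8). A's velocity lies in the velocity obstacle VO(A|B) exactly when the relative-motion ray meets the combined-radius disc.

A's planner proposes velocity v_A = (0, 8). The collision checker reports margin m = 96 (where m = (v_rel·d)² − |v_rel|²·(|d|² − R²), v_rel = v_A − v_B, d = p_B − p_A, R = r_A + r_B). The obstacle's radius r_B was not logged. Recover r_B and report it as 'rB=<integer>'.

m = 96
d = (27, -2);  v_rel = (1, 0),  |v_rel|² = 1
v_rel×d = (1)·(-2) − (0)·(27) = -2
since m = R²·1 − (-2)²:  R² = (4 + 96) / 1 = 100
R = √100 = 10  ⇒  r_B = 10 − 6 = 4

rB=4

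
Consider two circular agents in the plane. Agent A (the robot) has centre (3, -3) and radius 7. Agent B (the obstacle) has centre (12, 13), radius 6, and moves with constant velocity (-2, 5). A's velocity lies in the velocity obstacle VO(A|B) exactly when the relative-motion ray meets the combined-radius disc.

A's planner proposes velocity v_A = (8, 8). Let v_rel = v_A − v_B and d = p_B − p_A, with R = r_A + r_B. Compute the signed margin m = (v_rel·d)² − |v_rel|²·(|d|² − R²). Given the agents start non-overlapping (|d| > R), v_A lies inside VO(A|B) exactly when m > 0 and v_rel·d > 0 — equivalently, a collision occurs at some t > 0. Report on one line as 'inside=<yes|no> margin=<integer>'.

d = (9, 16),  |d|² = 337;  R = 7+6 = 13,  c = 337−13² = 168
v_rel = (10, 3),  |v_rel|² = 109;  v_rel·d = (10)·(9) + (3)·(16) = 138
109·t² − 276·t + 168 = 0  ⇒  m = 138² − 109·168 = 732
m = 732 > 0,  v_rel·d = 138 > 0  ⇒  inside

inside=yes margin=732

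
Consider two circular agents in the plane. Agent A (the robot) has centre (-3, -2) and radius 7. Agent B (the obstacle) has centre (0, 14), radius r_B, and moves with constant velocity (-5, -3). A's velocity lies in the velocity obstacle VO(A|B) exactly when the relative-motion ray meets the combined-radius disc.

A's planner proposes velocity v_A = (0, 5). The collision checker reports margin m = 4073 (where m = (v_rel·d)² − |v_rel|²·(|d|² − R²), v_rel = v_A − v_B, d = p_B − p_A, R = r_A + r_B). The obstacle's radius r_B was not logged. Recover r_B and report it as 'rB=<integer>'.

m = 4073
d = (3, 16);  v_rel = (5, 8),  |v_rel|² = 89
v_rel×d = (5)·(16) − (8)·(3) = 56
since m = R²·89 − 56²:  R² = (3136 + 4073) / 89 = 81
R = √81 = 9  ⇒  r_B = 9 − 7 = 2

rB=2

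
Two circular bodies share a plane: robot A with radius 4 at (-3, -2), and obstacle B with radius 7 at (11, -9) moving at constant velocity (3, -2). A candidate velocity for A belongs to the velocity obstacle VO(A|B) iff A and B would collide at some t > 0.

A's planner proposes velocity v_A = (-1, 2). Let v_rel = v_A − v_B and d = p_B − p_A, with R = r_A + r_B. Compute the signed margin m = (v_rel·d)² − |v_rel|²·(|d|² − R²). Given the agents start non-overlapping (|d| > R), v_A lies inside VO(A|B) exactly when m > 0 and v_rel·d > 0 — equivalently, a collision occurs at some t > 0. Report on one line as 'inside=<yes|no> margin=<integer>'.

d = (14, -7),  |d|² = 245;  R = 4+7 = 11,  c = 245−11² = 124
v_rel = (-4, 4),  |v_rel|² = 32;  v_rel·d = (-4)·(14) + (4)·(-7) = -84
32·t² + 168·t + 124 = 0  ⇒  m = (-84)² − 32·124 = 3088
m = 3088 > 0,  v_rel·d = -84 < 0  ⇒  outside

inside=no margin=3088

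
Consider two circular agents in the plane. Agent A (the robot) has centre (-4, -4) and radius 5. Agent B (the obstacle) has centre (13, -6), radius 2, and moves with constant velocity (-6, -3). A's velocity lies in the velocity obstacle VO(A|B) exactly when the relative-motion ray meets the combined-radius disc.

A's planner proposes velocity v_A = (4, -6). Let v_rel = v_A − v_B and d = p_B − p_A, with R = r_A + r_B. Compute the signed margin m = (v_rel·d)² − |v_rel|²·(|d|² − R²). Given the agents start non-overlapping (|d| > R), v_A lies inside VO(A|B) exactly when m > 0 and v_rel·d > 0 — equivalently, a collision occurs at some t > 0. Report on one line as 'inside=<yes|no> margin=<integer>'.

d = (17, -2),  |d|² = 293;  R = 5+2 = 7,  c = 293−7² = 244
v_rel = (10, -3),  |v_rel|² = 109;  v_rel·d = (10)·(17) + (-3)·(-2) = 176
109·t² − 352·t + 244 = 0  ⇒  m = 176² − 109·244 = 4380
m = 4380 > 0,  v_rel·d = 176 > 0  ⇒  inside

inside=yes margin=4380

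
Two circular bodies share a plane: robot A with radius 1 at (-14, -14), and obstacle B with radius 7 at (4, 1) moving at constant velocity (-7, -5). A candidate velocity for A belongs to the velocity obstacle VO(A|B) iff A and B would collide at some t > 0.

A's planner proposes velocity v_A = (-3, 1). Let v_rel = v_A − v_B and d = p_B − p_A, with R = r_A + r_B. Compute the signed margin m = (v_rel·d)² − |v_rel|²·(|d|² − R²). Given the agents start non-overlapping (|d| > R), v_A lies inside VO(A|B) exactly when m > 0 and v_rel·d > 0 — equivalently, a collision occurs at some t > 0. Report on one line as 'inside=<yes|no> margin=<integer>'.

d = (18, 15),  |d|² = 549;  R = 1+7 = 8,  c = 549−8² = 485
v_rel = (4, 6),  |v_rel|² = 52;  v_rel·d = (4)·(18) + (6)·(15) = 162
52·t² − 324·t + 485 = 0  ⇒  m = 162² − 52·485 = 1024
m = 1024 > 0,  v_rel·d = 162 > 0  ⇒  inside

inside=yes margin=1024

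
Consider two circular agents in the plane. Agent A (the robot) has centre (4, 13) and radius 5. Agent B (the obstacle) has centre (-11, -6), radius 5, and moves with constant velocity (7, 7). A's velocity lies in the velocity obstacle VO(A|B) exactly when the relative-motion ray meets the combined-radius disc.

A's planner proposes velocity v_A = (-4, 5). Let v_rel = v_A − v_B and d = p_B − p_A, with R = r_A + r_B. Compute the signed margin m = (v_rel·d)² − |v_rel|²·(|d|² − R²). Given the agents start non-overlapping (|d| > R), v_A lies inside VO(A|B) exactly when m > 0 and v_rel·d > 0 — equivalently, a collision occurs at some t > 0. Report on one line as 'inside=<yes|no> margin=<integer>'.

d = (-15, -19),  |d|² = 586;  R = 5+5 = 10,  c = 586−10² = 486
v_rel = (-11, -2),  |v_rel|² = 125;  v_rel·d = (-11)·(-15) + (-2)·(-19) = 203
125·t² − 406·t + 486 = 0  ⇒  m = 203² − 125·486 = -19541
m = -19541 < 0,  v_rel·d = 203 > 0  ⇒  outside

inside=no margin=-19541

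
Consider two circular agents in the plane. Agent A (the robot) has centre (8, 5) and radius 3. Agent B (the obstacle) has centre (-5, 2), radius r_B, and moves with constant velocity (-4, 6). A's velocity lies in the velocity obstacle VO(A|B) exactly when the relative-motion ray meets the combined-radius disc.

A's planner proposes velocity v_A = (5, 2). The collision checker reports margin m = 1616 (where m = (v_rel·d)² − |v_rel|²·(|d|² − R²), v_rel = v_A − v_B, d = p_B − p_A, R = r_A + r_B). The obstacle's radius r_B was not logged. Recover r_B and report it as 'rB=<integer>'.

m = 1616
d = (-13, -3);  v_rel = (9, -4),  |v_rel|² = 97
v_rel×d = (9)·(-3) − (-4)·(-13) = -79
since m = R²·97 − (-79)²:  R² = (6241 + 1616) / 97 = 81
R = √81 = 9  ⇒  r_B = 9 − 3 = 6

rB=6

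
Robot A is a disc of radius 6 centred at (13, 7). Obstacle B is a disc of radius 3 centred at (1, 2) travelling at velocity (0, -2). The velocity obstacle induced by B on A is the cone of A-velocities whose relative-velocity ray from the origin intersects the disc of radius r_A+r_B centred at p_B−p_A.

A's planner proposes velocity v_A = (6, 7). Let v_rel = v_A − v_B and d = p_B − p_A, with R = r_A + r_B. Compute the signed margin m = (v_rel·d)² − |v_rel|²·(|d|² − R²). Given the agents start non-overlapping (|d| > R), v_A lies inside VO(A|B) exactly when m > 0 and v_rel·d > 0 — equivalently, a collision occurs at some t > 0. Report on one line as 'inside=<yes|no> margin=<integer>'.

d = (-12, -5),  |d|² = 169;  R = 6+3 = 9,  c = 169−9² = 88
v_rel = (6, 9),  |v_rel|² = 117;  v_rel·d = (6)·(-12) + (9)·(-5) = -117
117·t² + 234·t + 88 = 0  ⇒  m = (-117)² − 117·88 = 3393
m = 3393 > 0,  v_rel·d = -117 < 0  ⇒  outside

inside=no margin=3393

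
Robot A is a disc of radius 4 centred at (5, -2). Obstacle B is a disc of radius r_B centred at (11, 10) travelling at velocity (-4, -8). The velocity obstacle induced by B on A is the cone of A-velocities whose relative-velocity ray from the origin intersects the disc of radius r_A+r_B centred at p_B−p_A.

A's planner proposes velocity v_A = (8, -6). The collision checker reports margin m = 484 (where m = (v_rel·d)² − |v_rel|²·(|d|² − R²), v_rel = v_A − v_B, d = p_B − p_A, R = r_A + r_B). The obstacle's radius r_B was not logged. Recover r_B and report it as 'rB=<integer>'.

m = 484
d = (6, 12);  v_rel = (12, 2),  |v_rel|² = 148
v_rel×d = (12)·(12) − (2)·(6) = 132
since m = R²·148 − 132²:  R² = (17424 + 484) / 148 = 121
R = √121 = 11  ⇒  r_B = 11 − 4 = 7

rB=7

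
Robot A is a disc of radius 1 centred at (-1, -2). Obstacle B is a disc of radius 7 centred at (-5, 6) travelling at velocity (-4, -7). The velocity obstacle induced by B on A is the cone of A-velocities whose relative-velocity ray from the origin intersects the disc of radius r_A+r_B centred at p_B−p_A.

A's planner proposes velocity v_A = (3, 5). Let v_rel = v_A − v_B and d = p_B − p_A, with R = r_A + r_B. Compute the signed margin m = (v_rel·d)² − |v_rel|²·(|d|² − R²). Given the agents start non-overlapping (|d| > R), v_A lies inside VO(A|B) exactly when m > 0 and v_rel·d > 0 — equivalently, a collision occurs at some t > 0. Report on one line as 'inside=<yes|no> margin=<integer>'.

d = (-4, 8),  |d|² = 80;  R = 1+7 = 8,  c = 80−8² = 16
v_rel = (7, 12),  |v_rel|² = 193;  v_rel·d = (7)·(-4) + (12)·(8) = 68
193·t² − 136·t + 16 = 0  ⇒  m = 68² − 193·16 = 1536
m = 1536 > 0,  v_rel·d = 68 > 0  ⇒  inside

inside=yes margin=1536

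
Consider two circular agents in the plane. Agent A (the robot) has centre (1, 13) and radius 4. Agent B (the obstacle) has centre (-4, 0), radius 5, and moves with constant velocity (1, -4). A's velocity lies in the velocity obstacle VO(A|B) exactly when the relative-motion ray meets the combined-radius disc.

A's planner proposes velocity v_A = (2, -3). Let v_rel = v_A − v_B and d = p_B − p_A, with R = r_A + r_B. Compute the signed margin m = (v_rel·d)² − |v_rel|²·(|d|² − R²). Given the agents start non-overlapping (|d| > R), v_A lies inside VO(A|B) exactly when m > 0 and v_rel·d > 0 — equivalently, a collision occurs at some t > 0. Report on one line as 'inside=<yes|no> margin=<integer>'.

d = (-5, -13),  |d|² = 194;  R = 4+5 = 9,  c = 194−9² = 113
v_rel = (1, 1),  |v_rel|² = 2;  v_rel·d = (1)·(-5) + (1)·(-13) = -18
2·t² + 36·t + 113 = 0  ⇒  m = (-18)² − 2·113 = 98
m = 98 > 0,  v_rel·d = -18 < 0  ⇒  outside

inside=no margin=98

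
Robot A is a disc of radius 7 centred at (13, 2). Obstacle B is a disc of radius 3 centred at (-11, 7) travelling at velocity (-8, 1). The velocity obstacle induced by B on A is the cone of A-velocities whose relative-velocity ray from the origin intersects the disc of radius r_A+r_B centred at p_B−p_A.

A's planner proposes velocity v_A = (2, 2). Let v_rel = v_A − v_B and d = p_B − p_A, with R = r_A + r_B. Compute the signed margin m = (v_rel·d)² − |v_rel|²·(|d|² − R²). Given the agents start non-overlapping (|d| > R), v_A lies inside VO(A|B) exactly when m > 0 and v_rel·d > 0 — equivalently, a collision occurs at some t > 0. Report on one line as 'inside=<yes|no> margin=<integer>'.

d = (-24, 5),  |d|² = 601;  R = 7+3 = 10,  c = 601−10² = 501
v_rel = (10, 1),  |v_rel|² = 101;  v_rel·d = (10)·(-24) + (1)·(5) = -235
101·t² + 470·t + 501 = 0  ⇒  m = (-235)² − 101·501 = 4624
m = 4624 > 0,  v_rel·d = -235 < 0  ⇒  outside

inside=no margin=4624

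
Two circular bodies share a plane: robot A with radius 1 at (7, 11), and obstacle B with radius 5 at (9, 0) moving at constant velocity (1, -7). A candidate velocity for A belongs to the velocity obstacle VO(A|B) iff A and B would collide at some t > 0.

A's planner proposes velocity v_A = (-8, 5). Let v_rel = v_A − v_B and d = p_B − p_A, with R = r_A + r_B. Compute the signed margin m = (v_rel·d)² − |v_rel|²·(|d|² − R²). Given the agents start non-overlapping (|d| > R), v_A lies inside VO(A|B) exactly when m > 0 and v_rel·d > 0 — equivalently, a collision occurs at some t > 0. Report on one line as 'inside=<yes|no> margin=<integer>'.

d = (2, -11),  |d|² = 125;  R = 1+5 = 6,  c = 125−6² = 89
v_rel = (-9, 12),  |v_rel|² = 225;  v_rel·d = (-9)·(2) + (12)·(-11) = -150
225·t² + 300·t + 89 = 0  ⇒  m = (-150)² − 225·89 = 2475
m = 2475 > 0,  v_rel·d = -150 < 0  ⇒  outside

inside=no margin=2475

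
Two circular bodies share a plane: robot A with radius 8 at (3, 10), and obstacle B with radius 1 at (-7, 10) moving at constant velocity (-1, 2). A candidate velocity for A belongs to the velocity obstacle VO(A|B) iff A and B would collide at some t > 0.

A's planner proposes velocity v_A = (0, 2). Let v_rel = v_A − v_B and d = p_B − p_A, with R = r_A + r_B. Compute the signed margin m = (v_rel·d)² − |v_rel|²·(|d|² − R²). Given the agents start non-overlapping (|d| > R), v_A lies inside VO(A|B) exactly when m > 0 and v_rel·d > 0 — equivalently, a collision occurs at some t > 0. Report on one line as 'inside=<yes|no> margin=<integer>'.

d = (-10, 0),  |d|² = 100;  R = 8+1 = 9,  c = 100−9² = 19
v_rel = (1, 0),  |v_rel|² = 1;  v_rel·d = (1)·(-10) + (0)·(0) = -10
1·t² + 20·t + 19 = 0  ⇒  m = (-10)² − 1·19 = 81
m = 81 > 0,  v_rel·d = -10 < 0  ⇒  outside

inside=no margin=81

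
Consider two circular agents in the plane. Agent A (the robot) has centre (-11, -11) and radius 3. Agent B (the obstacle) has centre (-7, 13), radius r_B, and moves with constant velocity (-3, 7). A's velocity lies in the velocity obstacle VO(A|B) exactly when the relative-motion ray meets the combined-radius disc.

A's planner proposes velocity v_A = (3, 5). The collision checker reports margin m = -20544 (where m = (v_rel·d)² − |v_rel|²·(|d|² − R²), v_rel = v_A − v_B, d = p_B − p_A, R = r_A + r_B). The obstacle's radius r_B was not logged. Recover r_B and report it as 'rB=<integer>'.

m = -20544
d = (4, 24);  v_rel = (6, -2),  |v_rel|² = 40
v_rel×d = (6)·(24) − (-2)·(4) = 152
since m = R²·40 − 152²:  R² = (23104 + -20544) / 40 = 64
R = √64 = 8  ⇒  r_B = 8 − 3 = 5

rB=5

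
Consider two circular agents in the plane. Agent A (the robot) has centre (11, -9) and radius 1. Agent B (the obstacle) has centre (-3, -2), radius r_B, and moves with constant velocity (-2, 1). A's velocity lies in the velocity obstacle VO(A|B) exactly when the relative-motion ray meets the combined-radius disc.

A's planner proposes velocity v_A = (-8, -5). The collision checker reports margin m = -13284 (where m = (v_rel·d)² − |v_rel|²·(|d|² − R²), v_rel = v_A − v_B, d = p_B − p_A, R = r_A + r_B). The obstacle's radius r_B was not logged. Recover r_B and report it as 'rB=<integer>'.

m = -13284
d = (-14, 7);  v_rel = (-6, -6),  |v_rel|² = 72
v_rel×d = (-6)·(7) − (-6)·(-14) = -126
since m = R²·72 − (-126)²:  R² = (15876 + -13284) / 72 = 36
R = √36 = 6  ⇒  r_B = 6 − 1 = 5

rB=5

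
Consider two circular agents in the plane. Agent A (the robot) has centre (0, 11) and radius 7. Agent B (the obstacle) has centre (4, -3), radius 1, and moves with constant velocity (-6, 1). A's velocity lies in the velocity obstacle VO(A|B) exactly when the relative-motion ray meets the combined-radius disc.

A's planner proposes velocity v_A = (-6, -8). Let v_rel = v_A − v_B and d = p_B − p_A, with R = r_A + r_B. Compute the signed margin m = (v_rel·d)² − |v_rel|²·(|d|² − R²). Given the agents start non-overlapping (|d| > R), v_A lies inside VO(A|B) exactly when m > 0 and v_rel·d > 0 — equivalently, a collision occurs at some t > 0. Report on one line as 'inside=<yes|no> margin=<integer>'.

d = (4, -14),  |d|² = 212;  R = 7+1 = 8,  c = 212−8² = 148
v_rel = (0, -9),  |v_rel|² = 81;  v_rel·d = (0)·(4) + (-9)·(-14) = 126
81·t² − 252·t + 148 = 0  ⇒  m = 126² − 81·148 = 3888
m = 3888 > 0,  v_rel·d = 126 > 0  ⇒  inside

inside=yes margin=3888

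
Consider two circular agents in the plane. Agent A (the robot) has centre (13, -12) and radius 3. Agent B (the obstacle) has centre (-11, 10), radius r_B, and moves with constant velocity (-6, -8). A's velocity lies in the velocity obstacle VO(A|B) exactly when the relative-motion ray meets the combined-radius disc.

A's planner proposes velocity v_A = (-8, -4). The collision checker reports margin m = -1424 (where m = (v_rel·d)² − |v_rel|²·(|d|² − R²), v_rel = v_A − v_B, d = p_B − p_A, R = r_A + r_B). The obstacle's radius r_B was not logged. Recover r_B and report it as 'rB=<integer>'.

m = -1424
d = (-24, 22);  v_rel = (-2, 4),  |v_rel|² = 20
v_rel×d = (-2)·(22) − (4)·(-24) = 52
since m = R²·20 − 52²:  R² = (2704 + -1424) / 20 = 64
R = √64 = 8  ⇒  r_B = 8 − 3 = 5

rB=5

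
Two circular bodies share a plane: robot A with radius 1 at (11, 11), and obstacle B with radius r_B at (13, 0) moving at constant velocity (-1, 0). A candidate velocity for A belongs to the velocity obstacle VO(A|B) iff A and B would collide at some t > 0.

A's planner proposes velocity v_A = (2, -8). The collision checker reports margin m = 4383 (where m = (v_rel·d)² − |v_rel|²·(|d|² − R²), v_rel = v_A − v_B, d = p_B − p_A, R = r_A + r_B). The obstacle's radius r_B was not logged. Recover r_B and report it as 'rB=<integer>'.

m = 4383
d = (2, -11);  v_rel = (3, -8),  |v_rel|² = 73
v_rel×d = (3)·(-11) − (-8)·(2) = -17
since m = R²·73 − (-17)²:  R² = (289 + 4383) / 73 = 64
R = √64 = 8  ⇒  r_B = 8 − 1 = 7

rB=7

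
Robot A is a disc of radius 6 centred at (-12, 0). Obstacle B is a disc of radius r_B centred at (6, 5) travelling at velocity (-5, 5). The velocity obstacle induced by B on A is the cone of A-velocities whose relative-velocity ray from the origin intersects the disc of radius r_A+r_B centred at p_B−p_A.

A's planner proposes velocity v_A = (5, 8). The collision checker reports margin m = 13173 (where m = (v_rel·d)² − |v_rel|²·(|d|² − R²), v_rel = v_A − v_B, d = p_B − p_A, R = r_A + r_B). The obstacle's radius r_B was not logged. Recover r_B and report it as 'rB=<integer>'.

m = 13173
d = (18, 5);  v_rel = (10, 3),  |v_rel|² = 109
v_rel×d = (10)·(5) − (3)·(18) = -4
since m = R²·109 − (-4)²:  R² = (16 + 13173) / 109 = 121
R = √121 = 11  ⇒  r_B = 11 − 6 = 5

rB=5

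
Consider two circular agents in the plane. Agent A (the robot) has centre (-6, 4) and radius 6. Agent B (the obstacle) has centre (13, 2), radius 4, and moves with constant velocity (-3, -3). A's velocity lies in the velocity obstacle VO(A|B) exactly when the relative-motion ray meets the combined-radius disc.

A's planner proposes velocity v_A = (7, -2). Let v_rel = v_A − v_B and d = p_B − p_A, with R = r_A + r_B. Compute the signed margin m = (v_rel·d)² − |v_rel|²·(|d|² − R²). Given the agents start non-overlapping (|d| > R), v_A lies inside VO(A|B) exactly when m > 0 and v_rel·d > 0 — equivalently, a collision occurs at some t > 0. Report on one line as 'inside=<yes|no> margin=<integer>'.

d = (19, -2),  |d|² = 365;  R = 6+4 = 10,  c = 365−10² = 265
v_rel = (10, 1),  |v_rel|² = 101;  v_rel·d = (10)·(19) + (1)·(-2) = 188
101·t² − 376·t + 265 = 0  ⇒  m = 188² − 101·265 = 8579
m = 8579 > 0,  v_rel·d = 188 > 0  ⇒  inside

inside=yes margin=8579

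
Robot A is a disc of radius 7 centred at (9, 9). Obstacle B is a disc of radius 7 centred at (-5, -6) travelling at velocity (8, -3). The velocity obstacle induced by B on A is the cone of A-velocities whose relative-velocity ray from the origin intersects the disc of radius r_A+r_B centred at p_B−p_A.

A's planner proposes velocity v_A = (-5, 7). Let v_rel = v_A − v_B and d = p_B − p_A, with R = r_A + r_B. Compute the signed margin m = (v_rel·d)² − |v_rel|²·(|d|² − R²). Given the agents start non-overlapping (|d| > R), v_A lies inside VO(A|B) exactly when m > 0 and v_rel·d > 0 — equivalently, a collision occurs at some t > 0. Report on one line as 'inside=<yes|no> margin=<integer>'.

d = (-14, -15),  |d|² = 421;  R = 7+7 = 14,  c = 421−14² = 225
v_rel = (-13, 10),  |v_rel|² = 269;  v_rel·d = (-13)·(-14) + (10)·(-15) = 32
269·t² − 64·t + 225 = 0  ⇒  m = 32² − 269·225 = -59501
m = -59501 < 0,  v_rel·d = 32 > 0  ⇒  outside

inside=no margin=-59501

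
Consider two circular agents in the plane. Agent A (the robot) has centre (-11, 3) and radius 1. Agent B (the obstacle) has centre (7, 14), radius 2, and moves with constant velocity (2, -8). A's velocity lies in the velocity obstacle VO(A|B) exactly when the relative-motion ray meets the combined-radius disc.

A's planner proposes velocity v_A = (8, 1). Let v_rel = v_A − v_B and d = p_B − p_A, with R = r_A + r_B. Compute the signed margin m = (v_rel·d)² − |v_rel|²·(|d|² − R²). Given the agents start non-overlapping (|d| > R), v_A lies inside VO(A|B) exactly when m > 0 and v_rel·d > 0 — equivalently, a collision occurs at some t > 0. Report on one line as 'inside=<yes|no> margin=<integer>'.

d = (18, 11),  |d|² = 445;  R = 1+2 = 3,  c = 445−3² = 436
v_rel = (6, 9),  |v_rel|² = 117;  v_rel·d = (6)·(18) + (9)·(11) = 207
117·t² − 414·t + 436 = 0  ⇒  m = 207² − 117·436 = -8163
m = -8163 < 0,  v_rel·d = 207 > 0  ⇒  outside

inside=no margin=-8163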